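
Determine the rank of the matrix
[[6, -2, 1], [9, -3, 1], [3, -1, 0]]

rank = 2

R1 -> 1/6·R1
  [ 1  -1/3  1/6 ]
  [ 9    -3    1 ]
  [ 3    -1    0 ]
R2 -> R2 − 9·R1
  [ 1  -1/3   1/6 ]
  [ 0     0  -1/2 ]
  [ 3    -1     0 ]
R3 -> R3 − 3·R1
  [ 1  -1/3   1/6 ]
  [ 0     0  -1/2 ]
  [ 0     0  -1/2 ]
R2 -> -2·R2
  [ 1  -1/3   1/6 ]
  [ 0     0     1 ]
  [ 0     0  -1/2 ]
R3 -> R3 + 1/2·R2
  [ 1  -1/3  1/6 ]
  [ 0     0    1 ]
  [ 0     0    0 ]
R1 -> R1 − 1/6·R2
  [ 1  -1/3  0 ]
  [ 0     0  1 ]
  [ 0     0  0 ]
The reduced form has 2 nonzero rows.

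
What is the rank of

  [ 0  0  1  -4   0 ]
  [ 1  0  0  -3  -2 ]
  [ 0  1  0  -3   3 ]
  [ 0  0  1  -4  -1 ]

rank = 4

r1 ↔ r2
  [ 1  0  0  -3  -2 ]
  [ 0  0  1  -4   0 ]
  [ 0  1  0  -3   3 ]
  [ 0  0  1  -4  -1 ]
r2 ↔ r3
  [ 1  0  0  -3  -2 ]
  [ 0  1  0  -3   3 ]
  [ 0  0  1  -4   0 ]
  [ 0  0  1  -4  -1 ]
r4 → r4 − r3
  [ 1  0  0  -3  -2 ]
  [ 0  1  0  -3   3 ]
  [ 0  0  1  -4   0 ]
  [ 0  0  0   0  -1 ]
r4 → -1·r4
  [ 1  0  0  -3  -2 ]
  [ 0  1  0  -3   3 ]
  [ 0  0  1  -4   0 ]
  [ 0  0  0   0   1 ]
r2 → r2 − 3·r4
  [ 1  0  0  -3  -2 ]
  [ 0  1  0  -3   0 ]
  [ 0  0  1  -4   0 ]
  [ 0  0  0   0   1 ]
r1 → r1 + 2·r4
  [ 1  0  0  -3  0 ]
  [ 0  1  0  -3  0 ]
  [ 0  0  1  -4  0 ]
  [ 0  0  0   0  1 ]
The reduced form has 4 nonzero rows.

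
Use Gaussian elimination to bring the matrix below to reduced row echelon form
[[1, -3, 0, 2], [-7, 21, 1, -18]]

ρ2 := ρ2 + 7·ρ1
  [ 1  -3  0   2 ]
  [ 0   0  1  -4 ]

[[1, -3, 0, 2], [0, 0, 1, -4]]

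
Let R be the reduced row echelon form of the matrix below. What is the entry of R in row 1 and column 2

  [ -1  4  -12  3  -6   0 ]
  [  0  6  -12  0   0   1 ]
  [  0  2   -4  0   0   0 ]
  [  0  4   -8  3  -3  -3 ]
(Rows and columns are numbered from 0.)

-2

ρ1 -> -1·ρ1
  [ 1  -4   12  -3   6   0 ]
  [ 0   6  -12   0   0   1 ]
  [ 0   2   -4   0   0   0 ]
  [ 0   4   -8   3  -3  -3 ]
ρ2 -> 1/6·ρ2
  [ 1  -4  12  -3   6    0 ]
  [ 0   1  -2   0   0  1/6 ]
  [ 0   2  -4   0   0    0 ]
  [ 0   4  -8   3  -3   -3 ]
ρ3 -> ρ3 − 2·ρ2
  [ 1  -4  12  -3   6     0 ]
  [ 0   1  -2   0   0   1/6 ]
  [ 0   0   0   0   0  -1/3 ]
  [ 0   4  -8   3  -3    -3 ]
ρ4 -> ρ4 − 4·ρ2
  [ 1  -4  12  -3   6      0 ]
  [ 0   1  -2   0   0    1/6 ]
  [ 0   0   0   0   0   -1/3 ]
  [ 0   0   0   3  -3  -11/3 ]
ρ3 ↔ ρ4
  [ 1  -4  12  -3   6      0 ]
  [ 0   1  -2   0   0    1/6 ]
  [ 0   0   0   3  -3  -11/3 ]
  [ 0   0   0   0   0   -1/3 ]
ρ3 -> 1/3·ρ3
  [ 1  -4  12  -3   6      0 ]
  [ 0   1  -2   0   0    1/6 ]
  [ 0   0   0   1  -1  -11/9 ]
  [ 0   0   0   0   0   -1/3 ]
ρ4 -> -3·ρ4
  [ 1  -4  12  -3   6      0 ]
  [ 0   1  -2   0   0    1/6 ]
  [ 0   0   0   1  -1  -11/9 ]
  [ 0   0   0   0   0      1 ]
ρ3 -> ρ3 + 11/9·ρ4
  [ 1  -4  12  -3   6    0 ]
  [ 0   1  -2   0   0  1/6 ]
  [ 0   0   0   1  -1    0 ]
  [ 0   0   0   0   0    1 ]
ρ2 -> ρ2 − 1/6·ρ4
  [ 1  -4  12  -3   6  0 ]
  [ 0   1  -2   0   0  0 ]
  [ 0   0   0   1  -1  0 ]
  [ 0   0   0   0   0  1 ]
ρ1 -> ρ1 + 3·ρ3
  [ 1  -4  12  0   3  0 ]
  [ 0   1  -2  0   0  0 ]
  [ 0   0   0  1  -1  0 ]
  [ 0   0   0  0   0  1 ]
ρ1 -> ρ1 + 4·ρ2
  [ 1  0   4  0   3  0 ]
  [ 0  1  -2  0   0  0 ]
  [ 0  0   0  1  -1  0 ]
  [ 0  0   0  0   0  1 ]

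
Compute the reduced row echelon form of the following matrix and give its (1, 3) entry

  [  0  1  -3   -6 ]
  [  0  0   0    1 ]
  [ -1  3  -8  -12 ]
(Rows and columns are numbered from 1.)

-1

r1 <=> r3
r1 ← -1·r1
r2 <=> r3
r2 ← r2 + 6·r3
r1 ← r1 − 12·r3
r1 ← r1 + 3·r2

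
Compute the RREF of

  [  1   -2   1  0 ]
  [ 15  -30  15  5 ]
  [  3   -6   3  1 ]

[[1, -2, 1, 0], [0, 0, 0, 1], [0, 0, 0, 0]]

r2 ← r2 − 15·r1
  [ 1  -2  1  0 ]
  [ 0   0  0  5 ]
  [ 3  -6  3  1 ]
r3 ← r3 − 3·r1
  [ 1  -2  1  0 ]
  [ 0   0  0  5 ]
  [ 0   0  0  1 ]
r2 ← 1/5·r2
  [ 1  -2  1  0 ]
  [ 0   0  0  1 ]
  [ 0   0  0  1 ]
r3 ← r3 − r2
  [ 1  -2  1  0 ]
  [ 0   0  0  1 ]
  [ 0   0  0  0 ]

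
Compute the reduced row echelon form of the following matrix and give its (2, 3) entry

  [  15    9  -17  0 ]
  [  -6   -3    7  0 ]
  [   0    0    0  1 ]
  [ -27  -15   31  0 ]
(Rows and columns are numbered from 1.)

r1 → 1/15·r1
  [   1  3/5  -17/15  0 ]
  [  -6   -3       7  0 ]
  [   0    0       0  1 ]
  [ -27  -15      31  0 ]
r2 → r2 + 6·r1
  [   1  3/5  -17/15  0 ]
  [   0  3/5     1/5  0 ]
  [   0    0       0  1 ]
  [ -27  -15      31  0 ]
r4 → r4 + 27·r1
  [ 1  3/5  -17/15  0 ]
  [ 0  3/5     1/5  0 ]
  [ 0    0       0  1 ]
  [ 0  6/5     2/5  0 ]
r2 → 5/3·r2
  [ 1  3/5  -17/15  0 ]
  [ 0    1     1/3  0 ]
  [ 0    0       0  1 ]
  [ 0  6/5     2/5  0 ]
r4 → r4 − 6/5·r2
  [ 1  3/5  -17/15  0 ]
  [ 0    1     1/3  0 ]
  [ 0    0       0  1 ]
  [ 0    0       0  0 ]
r1 → r1 − 3/5·r2
  [ 1  0  -4/3  0 ]
  [ 0  1   1/3  0 ]
  [ 0  0     0  1 ]
  [ 0  0     0  0 ]

1/3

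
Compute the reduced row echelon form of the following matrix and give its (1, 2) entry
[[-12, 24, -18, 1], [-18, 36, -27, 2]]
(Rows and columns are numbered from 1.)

ρ1 ← -1/12·ρ1
  [   1  -2  3/2  -1/12 ]
  [ -18  36  -27      2 ]
ρ2 ← ρ2 + 18·ρ1
  [ 1  -2  3/2  -1/12 ]
  [ 0   0    0    1/2 ]
ρ2 ← 2·ρ2
  [ 1  -2  3/2  -1/12 ]
  [ 0   0    0      1 ]
ρ1 ← ρ1 + 1/12·ρ2
  [ 1  -2  3/2  0 ]
  [ 0   0    0  1 ]

-2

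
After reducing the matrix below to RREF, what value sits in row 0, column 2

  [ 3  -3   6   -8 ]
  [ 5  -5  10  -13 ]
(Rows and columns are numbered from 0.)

2

R1 := 1/3·R1
  [ 1  -1   2  -8/3 ]
  [ 5  -5  10   -13 ]
R2 := R2 − 5·R1
  [ 1  -1  2  -8/3 ]
  [ 0   0  0   1/3 ]
R2 := 3·R2
  [ 1  -1  2  -8/3 ]
  [ 0   0  0     1 ]
R1 := R1 + 8/3·R2
  [ 1  -1  2  0 ]
  [ 0   0  0  1 ]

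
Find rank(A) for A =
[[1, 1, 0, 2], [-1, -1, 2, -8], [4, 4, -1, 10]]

rank = 3

Add r1 to r2.
Subtract 4 times r1 from r3.
Multiply r2 by 1/2.
Add r2 to r3.
Multiply r3 by -1.
Add 3 times r3 to r2.
Subtract 2 times r3 from r1.
The reduced form has 3 nonzero rows.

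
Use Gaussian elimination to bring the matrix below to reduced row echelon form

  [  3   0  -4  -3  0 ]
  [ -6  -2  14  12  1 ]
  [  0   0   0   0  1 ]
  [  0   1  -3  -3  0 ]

[[1, 0, -4/3, -1, 0], [0, 1, -3, -3, 0], [0, 0, 0, 0, 1], [0, 0, 0, 0, 0]]

r1 ← 1/3·r1
  [  1   0  -4/3  -1  0 ]
  [ -6  -2    14  12  1 ]
  [  0   0     0   0  1 ]
  [  0   1    -3  -3  0 ]
r2 ← r2 + 6·r1
  [ 1   0  -4/3  -1  0 ]
  [ 0  -2     6   6  1 ]
  [ 0   0     0   0  1 ]
  [ 0   1    -3  -3  0 ]
r2 ← -1/2·r2
  [ 1  0  -4/3  -1     0 ]
  [ 0  1    -3  -3  -1/2 ]
  [ 0  0     0   0     1 ]
  [ 0  1    -3  -3     0 ]
r4 ← r4 − r2
  [ 1  0  -4/3  -1     0 ]
  [ 0  1    -3  -3  -1/2 ]
  [ 0  0     0   0     1 ]
  [ 0  0     0   0   1/2 ]
r4 ← r4 − 1/2·r3
  [ 1  0  -4/3  -1     0 ]
  [ 0  1    -3  -3  -1/2 ]
  [ 0  0     0   0     1 ]
  [ 0  0     0   0     0 ]
r2 ← r2 + 1/2·r3
  [ 1  0  -4/3  -1  0 ]
  [ 0  1    -3  -3  0 ]
  [ 0  0     0   0  1 ]
  [ 0  0     0   0  0 ]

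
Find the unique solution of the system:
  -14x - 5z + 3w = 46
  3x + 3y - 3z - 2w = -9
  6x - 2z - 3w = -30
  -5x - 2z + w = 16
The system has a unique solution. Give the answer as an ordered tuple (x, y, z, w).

Form the augmented matrix and row-reduce:
  [ -14  0  -5   3  |   46 ]
  [   3  3  -3  -2  |   -9 ]
  [   6  0  -2  -3  |  -30 ]
  [  -5  0  -2   1  |   16 ]
ρ1 := -1/14·ρ1
  [  1  0  5/14  -3/14  |  -23/7 ]
  [  3  3    -3     -2  |     -9 ]
  [  6  0    -2     -3  |    -30 ]
  [ -5  0    -2      1  |     16 ]
ρ2 := ρ2 − 3·ρ1
  [  1  0    5/14   -3/14  |  -23/7 ]
  [  0  3  -57/14  -19/14  |    6/7 ]
  [  6  0      -2      -3  |    -30 ]
  [ -5  0      -2       1  |     16 ]
ρ3 := ρ3 − 6·ρ1
  [  1  0    5/14   -3/14  |  -23/7 ]
  [  0  3  -57/14  -19/14  |    6/7 ]
  [  0  0   -29/7   -12/7  |  -72/7 ]
  [ -5  0      -2       1  |     16 ]
ρ4 := ρ4 + 5·ρ1
  [ 1  0    5/14   -3/14  |  -23/7 ]
  [ 0  3  -57/14  -19/14  |    6/7 ]
  [ 0  0   -29/7   -12/7  |  -72/7 ]
  [ 0  0   -3/14   -1/14  |   -3/7 ]
ρ2 := 1/3·ρ2
  [ 1  0    5/14   -3/14  |  -23/7 ]
  [ 0  1  -19/14  -19/42  |    2/7 ]
  [ 0  0   -29/7   -12/7  |  -72/7 ]
  [ 0  0   -3/14   -1/14  |   -3/7 ]
ρ3 := -7/29·ρ3
  [ 1  0    5/14   -3/14  |  -23/7 ]
  [ 0  1  -19/14  -19/42  |    2/7 ]
  [ 0  0       1   12/29  |  72/29 ]
  [ 0  0   -3/14   -1/14  |   -3/7 ]
ρ4 := ρ4 + 3/14·ρ3
  [ 1  0    5/14   -3/14  |  -23/7 ]
  [ 0  1  -19/14  -19/42  |    2/7 ]
  [ 0  0       1   12/29  |  72/29 ]
  [ 0  0       0    1/58  |   3/29 ]
ρ4 := 58·ρ4
  [ 1  0    5/14   -3/14  |  -23/7 ]
  [ 0  1  -19/14  -19/42  |    2/7 ]
  [ 0  0       1   12/29  |  72/29 ]
  [ 0  0       0       1  |      6 ]
ρ3 := ρ3 − 12/29·ρ4
  [ 1  0    5/14   -3/14  |  -23/7 ]
  [ 0  1  -19/14  -19/42  |    2/7 ]
  [ 0  0       1       0  |      0 ]
  [ 0  0       0       1  |      6 ]
ρ2 := ρ2 + 19/42·ρ4
  [ 1  0    5/14  -3/14  |  -23/7 ]
  [ 0  1  -19/14      0  |      3 ]
  [ 0  0       1      0  |      0 ]
  [ 0  0       0      1  |      6 ]
ρ1 := ρ1 + 3/14·ρ4
  [ 1  0    5/14  0  |  -2 ]
  [ 0  1  -19/14  0  |   3 ]
  [ 0  0       1  0  |   0 ]
  [ 0  0       0  1  |   6 ]
ρ2 := ρ2 + 19/14·ρ3
  [ 1  0  5/14  0  |  -2 ]
  [ 0  1     0  0  |   3 ]
  [ 0  0     1  0  |   0 ]
  [ 0  0     0  1  |   6 ]
ρ1 := ρ1 − 5/14·ρ3
  [ 1  0  0  0  |  -2 ]
  [ 0  1  0  0  |   3 ]
  [ 0  0  1  0  |   0 ]
  [ 0  0  0  1  |   6 ]
Reading off the last column: x = -2, y = 3, z = 0, w = 6.

(-2, 3, 0, 6)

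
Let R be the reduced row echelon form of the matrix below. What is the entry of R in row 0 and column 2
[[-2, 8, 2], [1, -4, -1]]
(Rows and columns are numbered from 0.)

-1

Multiply R1 by -1/2.
  [ 1  -4  -1 ]
  [ 1  -4  -1 ]
Subtract R1 from R2.
  [ 1  -4  -1 ]
  [ 0   0   0 ]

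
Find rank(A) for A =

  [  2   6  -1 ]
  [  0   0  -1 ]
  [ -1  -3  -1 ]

rank = 2

r1 -> 1/2·r1
  [  1   3  -1/2 ]
  [  0   0    -1 ]
  [ -1  -3    -1 ]
r3 -> r3 + r1
  [ 1  3  -1/2 ]
  [ 0  0    -1 ]
  [ 0  0  -3/2 ]
r2 -> -1·r2
  [ 1  3  -1/2 ]
  [ 0  0     1 ]
  [ 0  0  -3/2 ]
r3 -> r3 + 3/2·r2
  [ 1  3  -1/2 ]
  [ 0  0     1 ]
  [ 0  0     0 ]
r1 -> r1 + 1/2·r2
  [ 1  3  0 ]
  [ 0  0  1 ]
  [ 0  0  0 ]
The reduced form has 2 nonzero rows.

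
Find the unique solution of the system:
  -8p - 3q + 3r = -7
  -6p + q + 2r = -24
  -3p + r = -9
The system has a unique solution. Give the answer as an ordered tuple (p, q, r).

Form the augmented matrix and row-reduce:
  [ -8  -3  3  |   -7 ]
  [ -6   1  2  |  -24 ]
  [ -3   0  1  |   -9 ]
ρ1 -> -1/8·ρ1
  [  1  3/8  -3/8  |  7/8 ]
  [ -6    1     2  |  -24 ]
  [ -3    0     1  |   -9 ]
ρ2 -> ρ2 + 6·ρ1
  [  1   3/8  -3/8  |    7/8 ]
  [  0  13/4  -1/4  |  -75/4 ]
  [ -3     0     1  |     -9 ]
ρ3 -> ρ3 + 3·ρ1
  [ 1   3/8  -3/8  |    7/8 ]
  [ 0  13/4  -1/4  |  -75/4 ]
  [ 0   9/8  -1/8  |  -51/8 ]
ρ2 -> 4/13·ρ2
  [ 1  3/8   -3/8  |     7/8 ]
  [ 0    1  -1/13  |  -75/13 ]
  [ 0  9/8   -1/8  |   -51/8 ]
ρ3 -> ρ3 − 9/8·ρ2
  [ 1  3/8   -3/8  |     7/8 ]
  [ 0    1  -1/13  |  -75/13 ]
  [ 0    0  -1/26  |    3/26 ]
ρ3 -> -26·ρ3
  [ 1  3/8   -3/8  |     7/8 ]
  [ 0    1  -1/13  |  -75/13 ]
  [ 0    0      1  |      -3 ]
ρ2 -> ρ2 + 1/13·ρ3
  [ 1  3/8  -3/8  |  7/8 ]
  [ 0    1     0  |   -6 ]
  [ 0    0     1  |   -3 ]
ρ1 -> ρ1 + 3/8·ρ3
  [ 1  3/8  0  |  -1/4 ]
  [ 0    1  0  |    -6 ]
  [ 0    0  1  |    -3 ]
ρ1 -> ρ1 − 3/8·ρ2
  [ 1  0  0  |   2 ]
  [ 0  1  0  |  -6 ]
  [ 0  0  1  |  -3 ]
Reading off the last column: p = 2, q = -6, r = -3.

(2, -6, -3)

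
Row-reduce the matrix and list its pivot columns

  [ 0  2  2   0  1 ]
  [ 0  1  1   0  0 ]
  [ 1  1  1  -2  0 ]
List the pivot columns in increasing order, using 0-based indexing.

ρ1 <=> ρ3
  [ 1  1  1  -2  0 ]
  [ 0  1  1   0  0 ]
  [ 0  2  2   0  1 ]
ρ3 ← ρ3 − 2·ρ2
  [ 1  1  1  -2  0 ]
  [ 0  1  1   0  0 ]
  [ 0  0  0   0  1 ]
ρ1 ← ρ1 − ρ2
  [ 1  0  0  -2  0 ]
  [ 0  1  1   0  0 ]
  [ 0  0  0   0  1 ]
Pivot columns are the columns containing a leading 1.

0, 1, 4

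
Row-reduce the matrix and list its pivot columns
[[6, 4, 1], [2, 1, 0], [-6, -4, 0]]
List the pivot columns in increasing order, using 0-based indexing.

0, 1, 2

r1 -> 1/6·r1
  [  1  2/3  1/6 ]
  [  2    1    0 ]
  [ -6   -4    0 ]
r2 -> r2 − 2·r1
  [  1   2/3   1/6 ]
  [  0  -1/3  -1/3 ]
  [ -6    -4     0 ]
r3 -> r3 + 6·r1
  [ 1   2/3   1/6 ]
  [ 0  -1/3  -1/3 ]
  [ 0     0     1 ]
r2 -> -3·r2
  [ 1  2/3  1/6 ]
  [ 0    1    1 ]
  [ 0    0    1 ]
r2 -> r2 − r3
  [ 1  2/3  1/6 ]
  [ 0    1    0 ]
  [ 0    0    1 ]
r1 -> r1 − 1/6·r3
  [ 1  2/3  0 ]
  [ 0    1  0 ]
  [ 0    0  1 ]
r1 -> r1 − 2/3·r2
  [ 1  0  0 ]
  [ 0  1  0 ]
  [ 0  0  1 ]
Pivot columns are the columns containing a leading 1.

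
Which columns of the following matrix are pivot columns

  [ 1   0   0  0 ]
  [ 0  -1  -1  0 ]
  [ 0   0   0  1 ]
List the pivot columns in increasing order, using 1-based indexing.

R2 := -1·R2
  [ 1  0  0  0 ]
  [ 0  1  1  0 ]
  [ 0  0  0  1 ]
Pivot columns are the columns containing a leading 1.

1, 2, 4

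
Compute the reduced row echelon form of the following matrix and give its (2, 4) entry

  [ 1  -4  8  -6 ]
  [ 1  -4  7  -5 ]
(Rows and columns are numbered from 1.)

-1

R2 := R2 − R1
  [ 1  -4   8  -6 ]
  [ 0   0  -1   1 ]
R2 := -1·R2
  [ 1  -4  8  -6 ]
  [ 0   0  1  -1 ]
R1 := R1 − 8·R2
  [ 1  -4  0   2 ]
  [ 0   0  1  -1 ]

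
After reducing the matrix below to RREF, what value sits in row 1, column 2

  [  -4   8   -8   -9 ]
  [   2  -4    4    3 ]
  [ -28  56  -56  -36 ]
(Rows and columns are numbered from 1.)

-2

R1 := -1/4·R1
  [   1  -2    2  9/4 ]
  [   2  -4    4    3 ]
  [ -28  56  -56  -36 ]
R2 := R2 − 2·R1
  [   1  -2    2   9/4 ]
  [   0   0    0  -3/2 ]
  [ -28  56  -56   -36 ]
R3 := R3 + 28·R1
  [ 1  -2  2   9/4 ]
  [ 0   0  0  -3/2 ]
  [ 0   0  0    27 ]
R2 := -2/3·R2
  [ 1  -2  2  9/4 ]
  [ 0   0  0    1 ]
  [ 0   0  0   27 ]
R3 := R3 − 27·R2
  [ 1  -2  2  9/4 ]
  [ 0   0  0    1 ]
  [ 0   0  0    0 ]
R1 := R1 − 9/4·R2
  [ 1  -2  2  0 ]
  [ 0   0  0  1 ]
  [ 0   0  0  0 ]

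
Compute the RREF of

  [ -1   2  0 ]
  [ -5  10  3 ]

ρ1 → -1·ρ1
  [  1  -2  0 ]
  [ -5  10  3 ]
ρ2 → ρ2 + 5·ρ1
  [ 1  -2  0 ]
  [ 0   0  3 ]
ρ2 → 1/3·ρ2
  [ 1  -2  0 ]
  [ 0   0  1 ]

[[1, -2, 0], [0, 0, 1]]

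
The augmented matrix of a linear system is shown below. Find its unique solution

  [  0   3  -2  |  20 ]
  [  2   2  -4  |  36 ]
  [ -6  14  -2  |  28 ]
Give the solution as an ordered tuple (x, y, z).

(6, 4, -4)

R1 <-> R2
  [  2   2  -4  |  36 ]
  [  0   3  -2  |  20 ]
  [ -6  14  -2  |  28 ]
R1 -> 1/2·R1
  [  1   1  -2  |  18 ]
  [  0   3  -2  |  20 ]
  [ -6  14  -2  |  28 ]
R3 -> R3 + 6·R1
  [ 1   1   -2  |   18 ]
  [ 0   3   -2  |   20 ]
  [ 0  20  -14  |  136 ]
R2 -> 1/3·R2
  [ 1   1    -2  |    18 ]
  [ 0   1  -2/3  |  20/3 ]
  [ 0  20   -14  |   136 ]
R3 -> R3 − 20·R2
  [ 1  1    -2  |    18 ]
  [ 0  1  -2/3  |  20/3 ]
  [ 0  0  -2/3  |   8/3 ]
R3 -> -3/2·R3
  [ 1  1    -2  |    18 ]
  [ 0  1  -2/3  |  20/3 ]
  [ 0  0     1  |    -4 ]
R2 -> R2 + 2/3·R3
  [ 1  1  -2  |  18 ]
  [ 0  1   0  |   4 ]
  [ 0  0   1  |  -4 ]
R1 -> R1 + 2·R3
  [ 1  1  0  |  10 ]
  [ 0  1  0  |   4 ]
  [ 0  0  1  |  -4 ]
R1 -> R1 − R2
  [ 1  0  0  |   6 ]
  [ 0  1  0  |   4 ]
  [ 0  0  1  |  -4 ]
Reading off the last column: x = 6, y = 4, z = -4.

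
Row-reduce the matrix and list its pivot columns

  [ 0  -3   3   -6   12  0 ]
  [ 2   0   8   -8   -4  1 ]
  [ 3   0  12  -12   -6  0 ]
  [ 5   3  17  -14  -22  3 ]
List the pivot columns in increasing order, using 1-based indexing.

R1 <=> R2
R1 -> 1/2·R1
R3 -> R3 − 3·R1
R4 -> R4 − 5·R1
R2 -> -1/3·R2
R4 -> R4 − 3·R2
R3 -> -2/3·R3
R4 -> R4 − 1/2·R3
R1 -> R1 − 1/2·R3
Pivot columns are the columns containing a leading 1.

1, 2, 6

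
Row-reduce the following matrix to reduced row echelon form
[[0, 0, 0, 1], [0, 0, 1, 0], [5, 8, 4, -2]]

[[1, 8/5, 0, 0], [0, 0, 1, 0], [0, 0, 0, 1]]

R1 ↔ R3
  [ 5  8  4  -2 ]
  [ 0  0  1   0 ]
  [ 0  0  0   1 ]
R1 -> 1/5·R1
  [ 1  8/5  4/5  -2/5 ]
  [ 0    0    1     0 ]
  [ 0    0    0     1 ]
R1 -> R1 + 2/5·R3
  [ 1  8/5  4/5  0 ]
  [ 0    0    1  0 ]
  [ 0    0    0  1 ]
R1 -> R1 − 4/5·R2
  [ 1  8/5  0  0 ]
  [ 0    0  1  0 ]
  [ 0    0  0  1 ]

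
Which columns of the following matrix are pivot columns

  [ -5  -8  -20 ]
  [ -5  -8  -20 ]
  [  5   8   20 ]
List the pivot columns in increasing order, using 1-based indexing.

ρ1 ← -1/5·ρ1
  [  1  8/5    4 ]
  [ -5   -8  -20 ]
  [  5    8   20 ]
ρ2 ← ρ2 + 5·ρ1
  [ 1  8/5   4 ]
  [ 0    0   0 ]
  [ 5    8  20 ]
ρ3 ← ρ3 − 5·ρ1
  [ 1  8/5  4 ]
  [ 0    0  0 ]
  [ 0    0  0 ]
Pivot columns are the columns containing a leading 1.

1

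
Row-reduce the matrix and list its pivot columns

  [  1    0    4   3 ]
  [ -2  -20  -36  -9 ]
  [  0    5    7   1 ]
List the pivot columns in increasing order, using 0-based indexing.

R2 -> R2 + 2·R1
  [ 1    0    4   3 ]
  [ 0  -20  -28  -3 ]
  [ 0    5    7   1 ]
R2 -> -1/20·R2
  [ 1  0    4     3 ]
  [ 0  1  7/5  3/20 ]
  [ 0  5    7     1 ]
R3 -> R3 − 5·R2
  [ 1  0    4     3 ]
  [ 0  1  7/5  3/20 ]
  [ 0  0    0   1/4 ]
R3 -> 4·R3
  [ 1  0    4     3 ]
  [ 0  1  7/5  3/20 ]
  [ 0  0    0     1 ]
R2 -> R2 − 3/20·R3
  [ 1  0    4  3 ]
  [ 0  1  7/5  0 ]
  [ 0  0    0  1 ]
R1 -> R1 − 3·R3
  [ 1  0    4  0 ]
  [ 0  1  7/5  0 ]
  [ 0  0    0  1 ]
Pivot columns are the columns containing a leading 1.

0, 1, 3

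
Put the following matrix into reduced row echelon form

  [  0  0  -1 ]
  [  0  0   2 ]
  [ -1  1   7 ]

Swap R1 and R3.
  [ -1  1   7 ]
  [  0  0   2 ]
  [  0  0  -1 ]
Multiply R1 by -1.
  [ 1  -1  -7 ]
  [ 0   0   2 ]
  [ 0   0  -1 ]
Multiply R2 by 1/2.
  [ 1  -1  -7 ]
  [ 0   0   1 ]
  [ 0   0  -1 ]
Add R2 to R3.
  [ 1  -1  -7 ]
  [ 0   0   1 ]
  [ 0   0   0 ]
Add 7 times R2 to R1.
  [ 1  -1  0 ]
  [ 0   0  1 ]
  [ 0   0  0 ]

[[1, -1, 0], [0, 0, 1], [0, 0, 0]]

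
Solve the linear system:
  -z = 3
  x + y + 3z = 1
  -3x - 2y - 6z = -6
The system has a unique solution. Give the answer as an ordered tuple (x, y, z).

Form the augmented matrix and row-reduce:
  [  0   0  -1  |   3 ]
  [  1   1   3  |   1 ]
  [ -3  -2  -6  |  -6 ]
R1 <-> R2
  [  1   1   3  |   1 ]
  [  0   0  -1  |   3 ]
  [ -3  -2  -6  |  -6 ]
R3 -> R3 + 3·R1
  [ 1  1   3  |   1 ]
  [ 0  0  -1  |   3 ]
  [ 0  1   3  |  -3 ]
R2 <-> R3
  [ 1  1   3  |   1 ]
  [ 0  1   3  |  -3 ]
  [ 0  0  -1  |   3 ]
R3 -> -1·R3
  [ 1  1  3  |   1 ]
  [ 0  1  3  |  -3 ]
  [ 0  0  1  |  -3 ]
R2 -> R2 − 3·R3
  [ 1  1  3  |   1 ]
  [ 0  1  0  |   6 ]
  [ 0  0  1  |  -3 ]
R1 -> R1 − 3·R3
  [ 1  1  0  |  10 ]
  [ 0  1  0  |   6 ]
  [ 0  0  1  |  -3 ]
R1 -> R1 − R2
  [ 1  0  0  |   4 ]
  [ 0  1  0  |   6 ]
  [ 0  0  1  |  -3 ]
Reading off the last column: x = 4, y = 6, z = -3.

(4, 6, -3)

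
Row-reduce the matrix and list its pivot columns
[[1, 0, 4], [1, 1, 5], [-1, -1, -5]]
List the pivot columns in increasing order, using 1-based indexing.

1, 2

Subtract R1 from R2.
  [  1   0   4 ]
  [  0   1   1 ]
  [ -1  -1  -5 ]
Add R1 to R3.
  [ 1   0   4 ]
  [ 0   1   1 ]
  [ 0  -1  -1 ]
Add R2 to R3.
  [ 1  0  4 ]
  [ 0  1  1 ]
  [ 0  0  0 ]
Pivot columns are the columns containing a leading 1.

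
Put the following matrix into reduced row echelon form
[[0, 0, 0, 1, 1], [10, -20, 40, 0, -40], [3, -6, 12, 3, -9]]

R1 ↔ R2
  [ 10  -20  40  0  -40 ]
  [  0    0   0  1    1 ]
  [  3   -6  12  3   -9 ]
R1 → 1/10·R1
  [ 1  -2   4  0  -4 ]
  [ 0   0   0  1   1 ]
  [ 3  -6  12  3  -9 ]
R3 → R3 − 3·R1
  [ 1  -2  4  0  -4 ]
  [ 0   0  0  1   1 ]
  [ 0   0  0  3   3 ]
R3 → R3 − 3·R2
  [ 1  -2  4  0  -4 ]
  [ 0   0  0  1   1 ]
  [ 0   0  0  0   0 ]

[[1, -2, 4, 0, -4], [0, 0, 0, 1, 1], [0, 0, 0, 0, 0]]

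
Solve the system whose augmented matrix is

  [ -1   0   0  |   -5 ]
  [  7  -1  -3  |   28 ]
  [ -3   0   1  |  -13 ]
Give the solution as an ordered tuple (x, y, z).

r1 → -1·r1
  [  1   0   0  |    5 ]
  [  7  -1  -3  |   28 ]
  [ -3   0   1  |  -13 ]
r2 → r2 − 7·r1
  [  1   0   0  |    5 ]
  [  0  -1  -3  |   -7 ]
  [ -3   0   1  |  -13 ]
r3 → r3 + 3·r1
  [ 1   0   0  |   5 ]
  [ 0  -1  -3  |  -7 ]
  [ 0   0   1  |   2 ]
r2 → -1·r2
  [ 1  0  0  |  5 ]
  [ 0  1  3  |  7 ]
  [ 0  0  1  |  2 ]
r2 → r2 − 3·r3
  [ 1  0  0  |  5 ]
  [ 0  1  0  |  1 ]
  [ 0  0  1  |  2 ]
Reading off the last column: x = 5, y = 1, z = 2.

(5, 1, 2)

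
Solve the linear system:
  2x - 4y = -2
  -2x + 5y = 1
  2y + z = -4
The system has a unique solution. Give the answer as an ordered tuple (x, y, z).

Form the augmented matrix and row-reduce:
  [  2  -4  0  |  -2 ]
  [ -2   5  0  |   1 ]
  [  0   2  1  |  -4 ]
r1 ← 1/2·r1
  [  1  -2  0  |  -1 ]
  [ -2   5  0  |   1 ]
  [  0   2  1  |  -4 ]
r2 ← r2 + 2·r1
  [ 1  -2  0  |  -1 ]
  [ 0   1  0  |  -1 ]
  [ 0   2  1  |  -4 ]
r3 ← r3 − 2·r2
  [ 1  -2  0  |  -1 ]
  [ 0   1  0  |  -1 ]
  [ 0   0  1  |  -2 ]
r1 ← r1 + 2·r2
  [ 1  0  0  |  -3 ]
  [ 0  1  0  |  -1 ]
  [ 0  0  1  |  -2 ]
Reading off the last column: x = -3, y = -1, z = -2.

(-3, -1, -2)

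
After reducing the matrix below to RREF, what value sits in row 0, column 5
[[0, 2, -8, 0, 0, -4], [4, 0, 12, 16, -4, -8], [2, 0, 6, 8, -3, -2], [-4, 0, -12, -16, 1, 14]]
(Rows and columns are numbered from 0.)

-4

Swap ρ1 and ρ2.
  [  4  0   12   16  -4  -8 ]
  [  0  2   -8    0   0  -4 ]
  [  2  0    6    8  -3  -2 ]
  [ -4  0  -12  -16   1  14 ]
Multiply ρ1 by 1/4.
  [  1  0    3    4  -1  -2 ]
  [  0  2   -8    0   0  -4 ]
  [  2  0    6    8  -3  -2 ]
  [ -4  0  -12  -16   1  14 ]
Subtract 2 times ρ1 from ρ3.
  [  1  0    3    4  -1  -2 ]
  [  0  2   -8    0   0  -4 ]
  [  0  0    0    0  -1   2 ]
  [ -4  0  -12  -16   1  14 ]
Add 4 times ρ1 to ρ4.
  [ 1  0   3  4  -1  -2 ]
  [ 0  2  -8  0   0  -4 ]
  [ 0  0   0  0  -1   2 ]
  [ 0  0   0  0  -3   6 ]
Multiply ρ2 by 1/2.
  [ 1  0   3  4  -1  -2 ]
  [ 0  1  -4  0   0  -2 ]
  [ 0  0   0  0  -1   2 ]
  [ 0  0   0  0  -3   6 ]
Multiply ρ3 by -1.
  [ 1  0   3  4  -1  -2 ]
  [ 0  1  -4  0   0  -2 ]
  [ 0  0   0  0   1  -2 ]
  [ 0  0   0  0  -3   6 ]
Add 3 times ρ3 to ρ4.
  [ 1  0   3  4  -1  -2 ]
  [ 0  1  -4  0   0  -2 ]
  [ 0  0   0  0   1  -2 ]
  [ 0  0   0  0   0   0 ]
Add ρ3 to ρ1.
  [ 1  0   3  4  0  -4 ]
  [ 0  1  -4  0  0  -2 ]
  [ 0  0   0  0  1  -2 ]
  [ 0  0   0  0  0   0 ]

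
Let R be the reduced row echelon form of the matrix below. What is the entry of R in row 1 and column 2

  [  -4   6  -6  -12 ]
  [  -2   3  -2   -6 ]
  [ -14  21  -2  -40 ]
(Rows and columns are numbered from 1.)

r1 → -1/4·r1
  [   1  -3/2  3/2    3 ]
  [  -2     3   -2   -6 ]
  [ -14    21   -2  -40 ]
r2 → r2 + 2·r1
  [   1  -3/2  3/2    3 ]
  [   0     0    1    0 ]
  [ -14    21   -2  -40 ]
r3 → r3 + 14·r1
  [ 1  -3/2  3/2  3 ]
  [ 0     0    1  0 ]
  [ 0     0   19  2 ]
r3 → r3 − 19·r2
  [ 1  -3/2  3/2  3 ]
  [ 0     0    1  0 ]
  [ 0     0    0  2 ]
r3 → 1/2·r3
  [ 1  -3/2  3/2  3 ]
  [ 0     0    1  0 ]
  [ 0     0    0  1 ]
r1 → r1 − 3·r3
  [ 1  -3/2  3/2  0 ]
  [ 0     0    1  0 ]
  [ 0     0    0  1 ]
r1 → r1 − 3/2·r2
  [ 1  -3/2  0  0 ]
  [ 0     0  1  0 ]
  [ 0     0  0  1 ]

-3/2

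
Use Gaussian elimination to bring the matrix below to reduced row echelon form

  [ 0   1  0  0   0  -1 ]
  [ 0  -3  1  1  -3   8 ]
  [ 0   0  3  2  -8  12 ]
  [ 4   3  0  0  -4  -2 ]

Swap R1 and R4.
  [ 4   3  0  0  -4  -2 ]
  [ 0  -3  1  1  -3   8 ]
  [ 0   0  3  2  -8  12 ]
  [ 0   1  0  0   0  -1 ]
Multiply R1 by 1/4.
  [ 1  3/4  0  0  -1  -1/2 ]
  [ 0   -3  1  1  -3     8 ]
  [ 0    0  3  2  -8    12 ]
  [ 0    1  0  0   0    -1 ]
Multiply R2 by -1/3.
  [ 1  3/4     0     0  -1  -1/2 ]
  [ 0    1  -1/3  -1/3   1  -8/3 ]
  [ 0    0     3     2  -8    12 ]
  [ 0    1     0     0   0    -1 ]
Subtract R2 from R4.
  [ 1  3/4     0     0  -1  -1/2 ]
  [ 0    1  -1/3  -1/3   1  -8/3 ]
  [ 0    0     3     2  -8    12 ]
  [ 0    0   1/3   1/3  -1   5/3 ]
Multiply R3 by 1/3.
  [ 1  3/4     0     0    -1  -1/2 ]
  [ 0    1  -1/3  -1/3     1  -8/3 ]
  [ 0    0     1   2/3  -8/3     4 ]
  [ 0    0   1/3   1/3    -1   5/3 ]
Subtract 1/3 times R3 from R4.
  [ 1  3/4     0     0    -1  -1/2 ]
  [ 0    1  -1/3  -1/3     1  -8/3 ]
  [ 0    0     1   2/3  -8/3     4 ]
  [ 0    0     0   1/9  -1/9   1/3 ]
Multiply R4 by 9.
  [ 1  3/4     0     0    -1  -1/2 ]
  [ 0    1  -1/3  -1/3     1  -8/3 ]
  [ 0    0     1   2/3  -8/3     4 ]
  [ 0    0     0     1    -1     3 ]
Subtract 2/3 times R4 from R3.
  [ 1  3/4     0     0  -1  -1/2 ]
  [ 0    1  -1/3  -1/3   1  -8/3 ]
  [ 0    0     1     0  -2     2 ]
  [ 0    0     0     1  -1     3 ]
Add 1/3 times R4 to R2.
  [ 1  3/4     0  0   -1  -1/2 ]
  [ 0    1  -1/3  0  2/3  -5/3 ]
  [ 0    0     1  0   -2     2 ]
  [ 0    0     0  1   -1     3 ]
Add 1/3 times R3 to R2.
  [ 1  3/4  0  0  -1  -1/2 ]
  [ 0    1  0  0   0    -1 ]
  [ 0    0  1  0  -2     2 ]
  [ 0    0  0  1  -1     3 ]
Subtract 3/4 times R2 from R1.
  [ 1  0  0  0  -1  1/4 ]
  [ 0  1  0  0   0   -1 ]
  [ 0  0  1  0  -2    2 ]
  [ 0  0  0  1  -1    3 ]

[[1, 0, 0, 0, -1, 1/4], [0, 1, 0, 0, 0, -1], [0, 0, 1, 0, -2, 2], [0, 0, 0, 1, -1, 3]]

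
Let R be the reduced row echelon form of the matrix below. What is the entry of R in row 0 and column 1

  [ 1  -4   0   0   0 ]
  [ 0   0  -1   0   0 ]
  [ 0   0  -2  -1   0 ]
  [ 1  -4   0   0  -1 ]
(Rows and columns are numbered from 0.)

-4

R4 → R4 − R1
  [ 1  -4   0   0   0 ]
  [ 0   0  -1   0   0 ]
  [ 0   0  -2  -1   0 ]
  [ 0   0   0   0  -1 ]
R2 → -1·R2
  [ 1  -4   0   0   0 ]
  [ 0   0   1   0   0 ]
  [ 0   0  -2  -1   0 ]
  [ 0   0   0   0  -1 ]
R3 → R3 + 2·R2
  [ 1  -4  0   0   0 ]
  [ 0   0  1   0   0 ]
  [ 0   0  0  -1   0 ]
  [ 0   0  0   0  -1 ]
R3 → -1·R3
  [ 1  -4  0  0   0 ]
  [ 0   0  1  0   0 ]
  [ 0   0  0  1   0 ]
  [ 0   0  0  0  -1 ]
R4 → -1·R4
  [ 1  -4  0  0  0 ]
  [ 0   0  1  0  0 ]
  [ 0   0  0  1  0 ]
  [ 0   0  0  0  1 ]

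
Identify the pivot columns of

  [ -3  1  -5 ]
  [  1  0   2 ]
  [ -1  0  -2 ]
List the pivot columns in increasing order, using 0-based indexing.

0, 1

r1 → -1/3·r1
  [  1  -1/3  5/3 ]
  [  1     0    2 ]
  [ -1     0   -2 ]
r2 → r2 − r1
  [  1  -1/3  5/3 ]
  [  0   1/3  1/3 ]
  [ -1     0   -2 ]
r3 → r3 + r1
  [ 1  -1/3   5/3 ]
  [ 0   1/3   1/3 ]
  [ 0  -1/3  -1/3 ]
r2 → 3·r2
  [ 1  -1/3   5/3 ]
  [ 0     1     1 ]
  [ 0  -1/3  -1/3 ]
r3 → r3 + 1/3·r2
  [ 1  -1/3  5/3 ]
  [ 0     1    1 ]
  [ 0     0    0 ]
r1 → r1 + 1/3·r2
  [ 1  0  2 ]
  [ 0  1  1 ]
  [ 0  0  0 ]
Pivot columns are the columns containing a leading 1.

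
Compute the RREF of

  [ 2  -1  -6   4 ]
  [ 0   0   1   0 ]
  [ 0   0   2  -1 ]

ρ1 ← 1/2·ρ1
ρ3 ← ρ3 − 2·ρ2
ρ3 ← -1·ρ3
ρ1 ← ρ1 − 2·ρ3
ρ1 ← ρ1 + 3·ρ2

[[1, -1/2, 0, 0], [0, 0, 1, 0], [0, 0, 0, 1]]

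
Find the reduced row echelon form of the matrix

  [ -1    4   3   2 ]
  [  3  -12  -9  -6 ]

[[1, -4, -3, -2], [0, 0, 0, 0]]

R1 -> -1·R1
  [ 1   -4  -3  -2 ]
  [ 3  -12  -9  -6 ]
R2 -> R2 − 3·R1
  [ 1  -4  -3  -2 ]
  [ 0   0   0   0 ]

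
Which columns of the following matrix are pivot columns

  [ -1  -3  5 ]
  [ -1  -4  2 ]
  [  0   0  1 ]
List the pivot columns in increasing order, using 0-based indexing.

R1 := -1·R1
R2 := R2 + R1
R2 := -1·R2
R2 := R2 − 3·R3
R1 := R1 + 5·R3
R1 := R1 − 3·R2
Pivot columns are the columns containing a leading 1.

0, 1, 2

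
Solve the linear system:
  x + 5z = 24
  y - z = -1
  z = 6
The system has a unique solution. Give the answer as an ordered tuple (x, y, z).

Form the augmented matrix and row-reduce:
  [ 1  0   5  |  24 ]
  [ 0  1  -1  |  -1 ]
  [ 0  0   1  |   6 ]
ρ2 -> ρ2 + ρ3
  [ 1  0  5  |  24 ]
  [ 0  1  0  |   5 ]
  [ 0  0  1  |   6 ]
ρ1 -> ρ1 − 5·ρ3
  [ 1  0  0  |  -6 ]
  [ 0  1  0  |   5 ]
  [ 0  0  1  |   6 ]
Reading off the last column: x = -6, y = 5, z = 6.

(-6, 5, 6)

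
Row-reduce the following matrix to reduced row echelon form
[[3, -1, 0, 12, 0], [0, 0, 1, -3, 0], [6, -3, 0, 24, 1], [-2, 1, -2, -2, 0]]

[[1, 0, 0, 4, 0], [0, 1, 0, 0, 0], [0, 0, 1, -3, 0], [0, 0, 0, 0, 1]]

Multiply R1 by 1/3.
  [  1  -1/3   0   4  0 ]
  [  0     0   1  -3  0 ]
  [  6    -3   0  24  1 ]
  [ -2     1  -2  -2  0 ]
Subtract 6 times R1 from R3.
  [  1  -1/3   0   4  0 ]
  [  0     0   1  -3  0 ]
  [  0    -1   0   0  1 ]
  [ -2     1  -2  -2  0 ]
Add 2 times R1 to R4.
  [ 1  -1/3   0   4  0 ]
  [ 0     0   1  -3  0 ]
  [ 0    -1   0   0  1 ]
  [ 0   1/3  -2   6  0 ]
Swap R2 and R3.
  [ 1  -1/3   0   4  0 ]
  [ 0    -1   0   0  1 ]
  [ 0     0   1  -3  0 ]
  [ 0   1/3  -2   6  0 ]
Multiply R2 by -1.
  [ 1  -1/3   0   4   0 ]
  [ 0     1   0   0  -1 ]
  [ 0     0   1  -3   0 ]
  [ 0   1/3  -2   6   0 ]
Subtract 1/3 times R2 from R4.
  [ 1  -1/3   0   4    0 ]
  [ 0     1   0   0   -1 ]
  [ 0     0   1  -3    0 ]
  [ 0     0  -2   6  1/3 ]
Add 2 times R3 to R4.
  [ 1  -1/3  0   4    0 ]
  [ 0     1  0   0   -1 ]
  [ 0     0  1  -3    0 ]
  [ 0     0  0   0  1/3 ]
Multiply R4 by 3.
  [ 1  -1/3  0   4   0 ]
  [ 0     1  0   0  -1 ]
  [ 0     0  1  -3   0 ]
  [ 0     0  0   0   1 ]
Add R4 to R2.
  [ 1  -1/3  0   4  0 ]
  [ 0     1  0   0  0 ]
  [ 0     0  1  -3  0 ]
  [ 0     0  0   0  1 ]
Add 1/3 times R2 to R1.
  [ 1  0  0   4  0 ]
  [ 0  1  0   0  0 ]
  [ 0  0  1  -3  0 ]
  [ 0  0  0   0  1 ]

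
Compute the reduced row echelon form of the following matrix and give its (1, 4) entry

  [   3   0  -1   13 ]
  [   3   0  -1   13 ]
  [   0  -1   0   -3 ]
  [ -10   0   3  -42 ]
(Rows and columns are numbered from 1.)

r1 → 1/3·r1
  [   1   0  -1/3  13/3 ]
  [   3   0    -1    13 ]
  [   0  -1     0    -3 ]
  [ -10   0     3   -42 ]
r2 → r2 − 3·r1
  [   1   0  -1/3  13/3 ]
  [   0   0     0     0 ]
  [   0  -1     0    -3 ]
  [ -10   0     3   -42 ]
r4 → r4 + 10·r1
  [ 1   0  -1/3  13/3 ]
  [ 0   0     0     0 ]
  [ 0  -1     0    -3 ]
  [ 0   0  -1/3   4/3 ]
r2 ↔ r3
  [ 1   0  -1/3  13/3 ]
  [ 0  -1     0    -3 ]
  [ 0   0     0     0 ]
  [ 0   0  -1/3   4/3 ]
r2 → -1·r2
  [ 1  0  -1/3  13/3 ]
  [ 0  1     0     3 ]
  [ 0  0     0     0 ]
  [ 0  0  -1/3   4/3 ]
r3 ↔ r4
  [ 1  0  -1/3  13/3 ]
  [ 0  1     0     3 ]
  [ 0  0  -1/3   4/3 ]
  [ 0  0     0     0 ]
r3 → -3·r3
  [ 1  0  -1/3  13/3 ]
  [ 0  1     0     3 ]
  [ 0  0     1    -4 ]
  [ 0  0     0     0 ]
r1 → r1 + 1/3·r3
  [ 1  0  0   3 ]
  [ 0  1  0   3 ]
  [ 0  0  1  -4 ]
  [ 0  0  0   0 ]

3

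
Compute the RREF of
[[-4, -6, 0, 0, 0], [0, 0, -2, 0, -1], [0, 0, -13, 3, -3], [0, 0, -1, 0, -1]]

[[1, 3/2, 0, 0, 0], [0, 0, 1, 0, 0], [0, 0, 0, 1, 0], [0, 0, 0, 0, 1]]

R1 := -1/4·R1
  [ 1  3/2    0  0   0 ]
  [ 0    0   -2  0  -1 ]
  [ 0    0  -13  3  -3 ]
  [ 0    0   -1  0  -1 ]
R2 := -1/2·R2
  [ 1  3/2    0  0    0 ]
  [ 0    0    1  0  1/2 ]
  [ 0    0  -13  3   -3 ]
  [ 0    0   -1  0   -1 ]
R3 := R3 + 13·R2
  [ 1  3/2   0  0    0 ]
  [ 0    0   1  0  1/2 ]
  [ 0    0   0  3  7/2 ]
  [ 0    0  -1  0   -1 ]
R4 := R4 + R2
  [ 1  3/2  0  0     0 ]
  [ 0    0  1  0   1/2 ]
  [ 0    0  0  3   7/2 ]
  [ 0    0  0  0  -1/2 ]
R3 := 1/3·R3
  [ 1  3/2  0  0     0 ]
  [ 0    0  1  0   1/2 ]
  [ 0    0  0  1   7/6 ]
  [ 0    0  0  0  -1/2 ]
R4 := -2·R4
  [ 1  3/2  0  0    0 ]
  [ 0    0  1  0  1/2 ]
  [ 0    0  0  1  7/6 ]
  [ 0    0  0  0    1 ]
R3 := R3 − 7/6·R4
  [ 1  3/2  0  0    0 ]
  [ 0    0  1  0  1/2 ]
  [ 0    0  0  1    0 ]
  [ 0    0  0  0    1 ]
R2 := R2 − 1/2·R4
  [ 1  3/2  0  0  0 ]
  [ 0    0  1  0  0 ]
  [ 0    0  0  1  0 ]
  [ 0    0  0  0  1 ]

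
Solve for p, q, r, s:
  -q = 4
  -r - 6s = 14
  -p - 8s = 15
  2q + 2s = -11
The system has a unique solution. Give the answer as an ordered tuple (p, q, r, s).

Form the augmented matrix and row-reduce:
  [  0  -1   0   0  |    4 ]
  [  0   0  -1  -6  |   14 ]
  [ -1   0   0  -8  |   15 ]
  [  0   2   0   2  |  -11 ]
R1 <-> R3
  [ -1   0   0  -8  |   15 ]
  [  0   0  -1  -6  |   14 ]
  [  0  -1   0   0  |    4 ]
  [  0   2   0   2  |  -11 ]
R1 ← -1·R1
  [ 1   0   0   8  |  -15 ]
  [ 0   0  -1  -6  |   14 ]
  [ 0  -1   0   0  |    4 ]
  [ 0   2   0   2  |  -11 ]
R2 <-> R3
  [ 1   0   0   8  |  -15 ]
  [ 0  -1   0   0  |    4 ]
  [ 0   0  -1  -6  |   14 ]
  [ 0   2   0   2  |  -11 ]
R2 ← -1·R2
  [ 1  0   0   8  |  -15 ]
  [ 0  1   0   0  |   -4 ]
  [ 0  0  -1  -6  |   14 ]
  [ 0  2   0   2  |  -11 ]
R4 ← R4 − 2·R2
  [ 1  0   0   8  |  -15 ]
  [ 0  1   0   0  |   -4 ]
  [ 0  0  -1  -6  |   14 ]
  [ 0  0   0   2  |   -3 ]
R3 ← -1·R3
  [ 1  0  0  8  |  -15 ]
  [ 0  1  0  0  |   -4 ]
  [ 0  0  1  6  |  -14 ]
  [ 0  0  0  2  |   -3 ]
R4 ← 1/2·R4
  [ 1  0  0  8  |   -15 ]
  [ 0  1  0  0  |    -4 ]
  [ 0  0  1  6  |   -14 ]
  [ 0  0  0  1  |  -3/2 ]
R3 ← R3 − 6·R4
  [ 1  0  0  8  |   -15 ]
  [ 0  1  0  0  |    -4 ]
  [ 0  0  1  0  |    -5 ]
  [ 0  0  0  1  |  -3/2 ]
R1 ← R1 − 8·R4
  [ 1  0  0  0  |    -3 ]
  [ 0  1  0  0  |    -4 ]
  [ 0  0  1  0  |    -5 ]
  [ 0  0  0  1  |  -3/2 ]
Reading off the last column: p = -3, q = -4, r = -5, s = -3/2.

(-3, -4, -5, -3/2)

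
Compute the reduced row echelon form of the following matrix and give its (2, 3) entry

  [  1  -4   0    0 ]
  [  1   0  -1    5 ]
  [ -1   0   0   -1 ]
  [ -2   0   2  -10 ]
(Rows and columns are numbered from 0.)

r2 → r2 − r1
  [  1  -4   0    0 ]
  [  0   4  -1    5 ]
  [ -1   0   0   -1 ]
  [ -2   0   2  -10 ]
r3 → r3 + r1
  [  1  -4   0    0 ]
  [  0   4  -1    5 ]
  [  0  -4   0   -1 ]
  [ -2   0   2  -10 ]
r4 → r4 + 2·r1
  [ 1  -4   0    0 ]
  [ 0   4  -1    5 ]
  [ 0  -4   0   -1 ]
  [ 0  -8   2  -10 ]
r2 → 1/4·r2
  [ 1  -4     0    0 ]
  [ 0   1  -1/4  5/4 ]
  [ 0  -4     0   -1 ]
  [ 0  -8     2  -10 ]
r3 → r3 + 4·r2
  [ 1  -4     0    0 ]
  [ 0   1  -1/4  5/4 ]
  [ 0   0    -1    4 ]
  [ 0  -8     2  -10 ]
r4 → r4 + 8·r2
  [ 1  -4     0    0 ]
  [ 0   1  -1/4  5/4 ]
  [ 0   0    -1    4 ]
  [ 0   0     0    0 ]
r3 → -1·r3
  [ 1  -4     0    0 ]
  [ 0   1  -1/4  5/4 ]
  [ 0   0     1   -4 ]
  [ 0   0     0    0 ]
r2 → r2 + 1/4·r3
  [ 1  -4  0    0 ]
  [ 0   1  0  1/4 ]
  [ 0   0  1   -4 ]
  [ 0   0  0    0 ]
r1 → r1 + 4·r2
  [ 1  0  0    1 ]
  [ 0  1  0  1/4 ]
  [ 0  0  1   -4 ]
  [ 0  0  0    0 ]

-4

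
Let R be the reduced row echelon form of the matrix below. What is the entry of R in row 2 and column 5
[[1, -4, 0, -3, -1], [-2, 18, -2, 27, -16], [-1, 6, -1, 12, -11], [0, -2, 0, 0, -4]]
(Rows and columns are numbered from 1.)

r2 := r2 + 2·r1
  [  1  -4   0  -3   -1 ]
  [  0  10  -2  21  -18 ]
  [ -1   6  -1  12  -11 ]
  [  0  -2   0   0   -4 ]
r3 := r3 + r1
  [ 1  -4   0  -3   -1 ]
  [ 0  10  -2  21  -18 ]
  [ 0   2  -1   9  -12 ]
  [ 0  -2   0   0   -4 ]
r2 := 1/10·r2
  [ 1  -4     0     -3    -1 ]
  [ 0   1  -1/5  21/10  -9/5 ]
  [ 0   2    -1      9   -12 ]
  [ 0  -2     0      0    -4 ]
r3 := r3 − 2·r2
  [ 1  -4     0     -3     -1 ]
  [ 0   1  -1/5  21/10   -9/5 ]
  [ 0   0  -3/5   24/5  -42/5 ]
  [ 0  -2     0      0     -4 ]
r4 := r4 + 2·r2
  [ 1  -4     0     -3     -1 ]
  [ 0   1  -1/5  21/10   -9/5 ]
  [ 0   0  -3/5   24/5  -42/5 ]
  [ 0   0  -2/5   21/5  -38/5 ]
r3 := -5/3·r3
  [ 1  -4     0     -3     -1 ]
  [ 0   1  -1/5  21/10   -9/5 ]
  [ 0   0     1     -8     14 ]
  [ 0   0  -2/5   21/5  -38/5 ]
r4 := r4 + 2/5·r3
  [ 1  -4     0     -3    -1 ]
  [ 0   1  -1/5  21/10  -9/5 ]
  [ 0   0     1     -8    14 ]
  [ 0   0     0      1    -2 ]
r3 := r3 + 8·r4
  [ 1  -4     0     -3    -1 ]
  [ 0   1  -1/5  21/10  -9/5 ]
  [ 0   0     1      0    -2 ]
  [ 0   0     0      1    -2 ]
r2 := r2 − 21/10·r4
  [ 1  -4     0  -3    -1 ]
  [ 0   1  -1/5   0  12/5 ]
  [ 0   0     1   0    -2 ]
  [ 0   0     0   1    -2 ]
r1 := r1 + 3·r4
  [ 1  -4     0  0    -7 ]
  [ 0   1  -1/5  0  12/5 ]
  [ 0   0     1  0    -2 ]
  [ 0   0     0  1    -2 ]
r2 := r2 + 1/5·r3
  [ 1  -4  0  0  -7 ]
  [ 0   1  0  0   2 ]
  [ 0   0  1  0  -2 ]
  [ 0   0  0  1  -2 ]
r1 := r1 + 4·r2
  [ 1  0  0  0   1 ]
  [ 0  1  0  0   2 ]
  [ 0  0  1  0  -2 ]
  [ 0  0  0  1  -2 ]

2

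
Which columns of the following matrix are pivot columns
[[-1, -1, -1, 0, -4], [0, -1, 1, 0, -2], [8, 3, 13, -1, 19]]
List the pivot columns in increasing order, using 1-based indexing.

r1 → -1·r1
r3 → r3 − 8·r1
r2 → -1·r2
r3 → r3 + 5·r2
r3 → -1·r3
r1 → r1 − r2
Pivot columns are the columns containing a leading 1.

1, 2, 4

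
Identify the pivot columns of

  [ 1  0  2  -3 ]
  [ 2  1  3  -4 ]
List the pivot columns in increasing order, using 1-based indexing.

1, 2

R2 := R2 − 2·R1
  [ 1  0   2  -3 ]
  [ 0  1  -1   2 ]
Pivot columns are the columns containing a leading 1.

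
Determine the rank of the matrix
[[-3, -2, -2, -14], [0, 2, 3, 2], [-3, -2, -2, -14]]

rank = 2

R1 ← -1/3·R1
  [  1  2/3  2/3  14/3 ]
  [  0    2    3     2 ]
  [ -3   -2   -2   -14 ]
R3 ← R3 + 3·R1
  [ 1  2/3  2/3  14/3 ]
  [ 0    2    3     2 ]
  [ 0    0    0     0 ]
R2 ← 1/2·R2
  [ 1  2/3  2/3  14/3 ]
  [ 0    1  3/2     1 ]
  [ 0    0    0     0 ]
R1 ← R1 − 2/3·R2
  [ 1  0  -1/3  4 ]
  [ 0  1   3/2  1 ]
  [ 0  0     0  0 ]
The reduced form has 2 nonzero rows.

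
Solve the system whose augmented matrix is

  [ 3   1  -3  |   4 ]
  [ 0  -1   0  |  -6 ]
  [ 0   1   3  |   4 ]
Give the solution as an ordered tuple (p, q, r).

(-4/3, 6, -2/3)

r1 → 1/3·r1
r2 → -1·r2
r3 → r3 − r2
r3 → 1/3·r3
r1 → r1 + r3
r1 → r1 − 1/3·r2
Reading off the last column: p = -4/3, q = 6, r = -2/3.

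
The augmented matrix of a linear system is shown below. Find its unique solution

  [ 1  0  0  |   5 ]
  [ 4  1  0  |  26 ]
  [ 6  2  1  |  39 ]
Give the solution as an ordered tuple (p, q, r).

(5, 6, -3)

R2 -> R2 − 4·R1
R3 -> R3 − 6·R1
R3 -> R3 − 2·R2
Reading off the last column: p = 5, q = 6, r = -3.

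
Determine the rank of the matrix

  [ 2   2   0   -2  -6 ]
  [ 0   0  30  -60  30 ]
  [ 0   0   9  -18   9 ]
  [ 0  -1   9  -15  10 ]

rank = 3

r1 → 1/2·r1
r2 <=> r4
r2 → -1·r2
r3 → 1/9·r3
r4 → r4 − 30·r3
r2 → r2 + 9·r3
r1 → r1 − r2
The reduced form has 3 nonzero rows.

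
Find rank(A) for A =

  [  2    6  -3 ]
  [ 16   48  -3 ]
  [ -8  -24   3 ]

r1 → 1/2·r1
  [  1    3  -3/2 ]
  [ 16   48    -3 ]
  [ -8  -24     3 ]
r2 → r2 − 16·r1
  [  1    3  -3/2 ]
  [  0    0    21 ]
  [ -8  -24     3 ]
r3 → r3 + 8·r1
  [ 1  3  -3/2 ]
  [ 0  0    21 ]
  [ 0  0    -9 ]
r2 → 1/21·r2
  [ 1  3  -3/2 ]
  [ 0  0     1 ]
  [ 0  0    -9 ]
r3 → r3 + 9·r2
  [ 1  3  -3/2 ]
  [ 0  0     1 ]
  [ 0  0     0 ]
r1 → r1 + 3/2·r2
  [ 1  3  0 ]
  [ 0  0  1 ]
  [ 0  0  0 ]
The reduced form has 2 nonzero rows.

rank = 2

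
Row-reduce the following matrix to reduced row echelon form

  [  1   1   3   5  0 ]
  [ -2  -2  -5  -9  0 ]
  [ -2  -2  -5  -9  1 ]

R2 := R2 + 2·R1
  [  1   1   3   5  0 ]
  [  0   0   1   1  0 ]
  [ -2  -2  -5  -9  1 ]
R3 := R3 + 2·R1
  [ 1  1  3  5  0 ]
  [ 0  0  1  1  0 ]
  [ 0  0  1  1  1 ]
R3 := R3 − R2
  [ 1  1  3  5  0 ]
  [ 0  0  1  1  0 ]
  [ 0  0  0  0  1 ]
R1 := R1 − 3·R2
  [ 1  1  0  2  0 ]
  [ 0  0  1  1  0 ]
  [ 0  0  0  0  1 ]

[[1, 1, 0, 2, 0], [0, 0, 1, 1, 0], [0, 0, 0, 0, 1]]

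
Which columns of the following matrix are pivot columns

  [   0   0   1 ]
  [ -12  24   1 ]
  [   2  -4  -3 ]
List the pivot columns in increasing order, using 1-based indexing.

Swap ρ1 and ρ2.
  [ -12  24   1 ]
  [   0   0   1 ]
  [   2  -4  -3 ]
Multiply ρ1 by -1/12.
  [ 1  -2  -1/12 ]
  [ 0   0      1 ]
  [ 2  -4     -3 ]
Subtract 2 times ρ1 from ρ3.
  [ 1  -2  -1/12 ]
  [ 0   0      1 ]
  [ 0   0  -17/6 ]
Add 17/6 times ρ2 to ρ3.
  [ 1  -2  -1/12 ]
  [ 0   0      1 ]
  [ 0   0      0 ]
Add 1/12 times ρ2 to ρ1.
  [ 1  -2  0 ]
  [ 0   0  1 ]
  [ 0   0  0 ]
Pivot columns are the columns containing a leading 1.

1, 3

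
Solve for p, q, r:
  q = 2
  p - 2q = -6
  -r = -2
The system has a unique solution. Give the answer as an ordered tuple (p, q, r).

Form the augmented matrix and row-reduce:
  [ 0   1   0  |   2 ]
  [ 1  -2   0  |  -6 ]
  [ 0   0  -1  |  -2 ]
r1 ↔ r2
r3 -> -1·r3
r1 -> r1 + 2·r2
Reading off the last column: p = -2, q = 2, r = 2.

(-2, 2, 2)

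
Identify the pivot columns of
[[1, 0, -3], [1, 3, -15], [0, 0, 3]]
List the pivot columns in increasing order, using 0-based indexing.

0, 1, 2

r2 ← r2 − r1
  [ 1  0   -3 ]
  [ 0  3  -12 ]
  [ 0  0    3 ]
r2 ← 1/3·r2
  [ 1  0  -3 ]
  [ 0  1  -4 ]
  [ 0  0   3 ]
r3 ← 1/3·r3
  [ 1  0  -3 ]
  [ 0  1  -4 ]
  [ 0  0   1 ]
r2 ← r2 + 4·r3
  [ 1  0  -3 ]
  [ 0  1   0 ]
  [ 0  0   1 ]
r1 ← r1 + 3·r3
  [ 1  0  0 ]
  [ 0  1  0 ]
  [ 0  0  1 ]
Pivot columns are the columns containing a leading 1.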